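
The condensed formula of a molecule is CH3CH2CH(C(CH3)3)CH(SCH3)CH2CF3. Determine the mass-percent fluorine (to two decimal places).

Element totals:
  C: 11
  H: 21
  F: 3
  S: 1
Molecular formula: C11H21F3S.
Molar mass = 242.343 g/mol.
Mass from F: 3 × 18.998 = 56.994 g/mol.
%F = 56.994 / 242.343 × 100 = 23.52%.

23.52%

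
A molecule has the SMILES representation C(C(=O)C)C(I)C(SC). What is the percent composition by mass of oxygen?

Atom tally by fragment:
  CH3COCH2 → C:3 H:5 O:1
  CH(I) → C:1 H:1 I:1
  CH2SCH3 → C:2 H:5 S:1
Element totals:
  C: 6
  H: 11
  I: 1
  O: 1
  S: 1
Molecular formula: C6H11IOS.
Molar mass = 258.117 g/mol.
Mass from O: 1 × 15.999 = 15.999 g/mol.
%O = 15.999 / 258.117 × 100 = 6.20%.

6.20%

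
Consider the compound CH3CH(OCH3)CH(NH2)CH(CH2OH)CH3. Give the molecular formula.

C7H17NO2

Atom tally by fragment:
  CH3 → C:1 H:3
  CH(OCH3) → C:2 H:4 O:1
  CH(NH2) → C:1 H:3 N:1
  CH(CH2OH) → C:2 H:4 O:1
  CH3 → C:1 H:3
Element totals:
  C: 7
  H: 17
  N: 1
  O: 2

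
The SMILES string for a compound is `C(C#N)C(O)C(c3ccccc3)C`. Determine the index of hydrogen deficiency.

6

Atom tally by fragment:
  NCCH2 → C:2 H:2 N:1
  CH(OH) → C:1 H:2 O:1
  CH(C6H5) → C:7 H:6
  CH3 → C:1 H:3
Element totals:
  C: 11
  H: 13
  N: 1
  O: 1
Molecular formula: C11H13NO.
DoU = (2C + 2 + N − H − X) / 2 = (2·11 + 2 + 1 − 13 − 0) / 2 = 6.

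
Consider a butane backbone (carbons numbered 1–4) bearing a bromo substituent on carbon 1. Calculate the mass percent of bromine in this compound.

58.32%

Atom tally by fragment:
  BrCH2 → C:1 H:2 Br:1
  CH2 → C:1 H:2
  CH2 → C:1 H:2
  CH3 → C:1 H:3
Element totals:
  C: 4
  H: 9
  Br: 1
Molecular formula: C4H9Br.
Molar mass = 137.020 g/mol.
Mass from Br: 1 × 79.904 = 79.904 g/mol.
%Br = 79.904 / 137.020 × 100 = 58.32%.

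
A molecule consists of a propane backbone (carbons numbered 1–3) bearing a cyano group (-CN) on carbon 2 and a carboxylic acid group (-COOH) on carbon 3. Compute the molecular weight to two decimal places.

Atom tally by fragment:
  CH3 → C:1 H:3
  CH(CN) → C:2 H:1 N:1
  CH2COOH → C:2 H:3 O:2
Element totals:
  C: 5
  H: 7
  N: 1
  O: 2
Molecular formula: C5H7NO2.
  M = 5(12.011) + 7(1.008) + 14.007 + 2(15.999)
    = 60.055 + 7.056 + 14.007 + 31.998 = 113.116

113.12 g/mol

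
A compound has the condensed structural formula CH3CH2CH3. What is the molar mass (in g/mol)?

Atom tally by fragment:
  CH3 → C:1 H:3
  CH2 → C:1 H:2
  CH3 → C:1 H:3
Element totals:
  C: 3
  H: 8
Molecular formula: C3H8.
  M = 3(12.011) + 8(1.008)
    = 36.033 + 8.064 = 44.097

44.10 g/mol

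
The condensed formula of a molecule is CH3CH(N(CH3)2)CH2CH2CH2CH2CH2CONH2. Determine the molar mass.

186.30 g/mol

Atom tally by fragment:
  CH3 → C:1 H:3
  CH(N(CH3)2) → C:3 H:7 N:1
  CH2 → C:1 H:2
  CH2 → C:1 H:2
  CH2 → C:1 H:2
  CH2 → C:1 H:2
  CH2CONH2 → C:2 H:4 O:1 N:1
Element totals:
  C: 10
  H: 22
  N: 2
  O: 1
Molecular formula: C10H22N2O.
  M = 10(12.011) + 22(1.008) + 2(14.007) + 15.999
    = 120.110 + 22.176 + 28.014 + 15.999 = 186.299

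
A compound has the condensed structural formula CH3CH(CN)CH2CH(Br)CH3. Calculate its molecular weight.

Element totals:
  C: 6
  H: 10
  Br: 1
  N: 1
Molecular formula: C6H10BrN.
  M = 6(12.011) + 10(1.008) + 79.904 + 14.007
    = 72.066 + 10.080 + 79.904 + 14.007 = 176.057

176.06 g/mol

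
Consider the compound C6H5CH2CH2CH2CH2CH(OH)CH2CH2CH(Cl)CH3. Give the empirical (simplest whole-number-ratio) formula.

C15H23ClO

Element totals:
  C: 15
  H: 23
  Cl: 1
  O: 1
Molecular formula: C15H23ClO.
gcd of subscripts (15, 1, 23, 1) = 1, so the empirical formula equals the molecular formula.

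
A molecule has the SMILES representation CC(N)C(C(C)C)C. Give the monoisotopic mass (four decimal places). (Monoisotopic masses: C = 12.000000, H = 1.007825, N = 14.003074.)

Atom tally by fragment:
  CH3 → C:1 H:3
  CH(NH2) → C:1 H:3 N:1
  CH(CH(CH3)2) → C:4 H:8
  CH3 → C:1 H:3
Element totals:
  C: 7
  H: 17
  N: 1
Molecular formula: C7H17N.
  M = 7(12.0) + 17(1.007825) + 14.003074
    = 84.000000 + 17.133025 + 14.003074 = 115.136099

115.1361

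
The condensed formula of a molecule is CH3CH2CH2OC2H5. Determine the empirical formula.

C5H12O

Element totals:
  C: 5
  H: 12
  O: 1
Molecular formula: C5H12O.
gcd of subscripts (5, 12, 1) = 1, so the empirical formula equals the molecular formula.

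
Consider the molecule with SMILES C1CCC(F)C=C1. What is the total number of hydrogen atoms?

Atom tally by fragment:
  cyclohexene ring core → C:6 H:10
  (− 1 ring H displaced by substituents)
  + F → F:1
Element totals:
  C: 6
  H: 9
  F: 1

9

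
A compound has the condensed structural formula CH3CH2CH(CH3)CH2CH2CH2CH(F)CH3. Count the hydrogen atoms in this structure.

Atom tally by fragment:
  CH3 → C:1 H:3
  CH2 → C:1 H:2
  CH(CH3) → C:2 H:4
  CH2 → C:1 H:2
  CH2 → C:1 H:2
  CH2 → C:1 H:2
  CH(F) → C:1 H:1 F:1
  CH3 → C:1 H:3
Element totals:
  C: 9
  H: 19
  F: 1

19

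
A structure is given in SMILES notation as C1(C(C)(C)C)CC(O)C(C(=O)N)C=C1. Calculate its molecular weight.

197.28 g/mol

Atom tally by fragment:
  cyclohexene ring core → C:6 H:10
  (− 3 ring H displaced by substituents)
  + C(CH3)3 → C:4 H:9
  + OH → O:1 H:1
  + CONH2 → C:1 H:2 O:1 N:1
Element totals:
  C: 11
  H: 19
  N: 1
  O: 2
Molecular formula: C11H19NO2.
  M = 11(12.011) + 19(1.008) + 14.007 + 2(15.999)
    = 132.121 + 19.152 + 14.007 + 31.998 = 197.278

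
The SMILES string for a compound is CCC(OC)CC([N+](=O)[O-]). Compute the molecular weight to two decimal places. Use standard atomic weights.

147.17 g/mol

Atom tally by fragment:
  CH3 → C:1 H:3
  CH2 → C:1 H:2
  CH(OCH3) → C:2 H:4 O:1
  CH2 → C:1 H:2
  CH2NO2 → C:1 H:2 N:1 O:2
Element totals:
  C: 6
  H: 13
  N: 1
  O: 3
Molecular formula: C6H13NO3.
  M = 6(12.011) + 13(1.008) + 14.007 + 3(15.999)
    = 72.066 + 13.104 + 14.007 + 47.997 = 147.174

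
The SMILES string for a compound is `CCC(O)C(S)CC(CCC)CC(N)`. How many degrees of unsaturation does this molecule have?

Atom tally by fragment:
  CH3 → C:1 H:3
  CH2 → C:1 H:2
  CH(OH) → C:1 H:2 O:1
  CH(SH) → C:1 H:2 S:1
  CH2 → C:1 H:2
  CH(CH2CH2CH3) → C:4 H:8
  CH2 → C:1 H:2
  CH2NH2 → C:1 H:4 N:1
Element totals:
  C: 11
  H: 25
  N: 1
  O: 1
  S: 1
Molecular formula: C11H25NOS.
DoU = (2C + 2 + N − H − X) / 2 = (2·11 + 2 + 1 − 25 − 0) / 2 = 0.

0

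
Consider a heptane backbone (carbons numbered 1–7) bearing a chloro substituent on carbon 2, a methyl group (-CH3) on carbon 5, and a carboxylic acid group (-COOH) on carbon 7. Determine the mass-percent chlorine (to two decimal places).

18.40%

Atom tally by fragment:
  CH3 → C:1 H:3
  CH(Cl) → C:1 H:1 Cl:1
  CH2 → C:1 H:2
  CH2 → C:1 H:2
  CH(CH3) → C:2 H:4
  CH2 → C:1 H:2
  CH2COOH → C:2 H:3 O:2
Element totals:
  C: 9
  H: 17
  Cl: 1
  O: 2
Molecular formula: C9H17ClO2.
Molar mass = 192.683 g/mol.
Mass from Cl: 1 × 35.45 = 35.450 g/mol.
%Cl = 35.450 / 192.683 × 100 = 18.40%.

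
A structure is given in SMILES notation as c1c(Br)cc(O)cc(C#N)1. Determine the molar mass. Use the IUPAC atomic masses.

Atom tally by fragment:
  benzene ring core → C:6 H:6
  (− 3 ring H displaced by substituents)
  + Br → Br:1
  + OH → O:1 H:1
  + CN → C:1 N:1
Element totals:
  C: 7
  H: 4
  Br: 1
  N: 1
  O: 1
Molecular formula: C7H4BrNO.
  M = 7(12.011) + 4(1.008) + 79.904 + 14.007 + 15.999
    = 84.077 + 4.032 + 79.904 + 14.007 + 15.999 = 198.019

198.02 g/mol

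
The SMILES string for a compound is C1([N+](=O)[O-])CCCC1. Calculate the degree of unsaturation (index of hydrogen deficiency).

2

Atom tally by fragment:
  cyclopentane ring core → C:5 H:10
  (− 1 ring H displaced by substituents)
  + NO2 → N:1 O:2
Element totals:
  C: 5
  H: 9
  N: 1
  O: 2
Molecular formula: C5H9NO2.
DoU = (2C + 2 + N − H − X) / 2 = (2·5 + 2 + 1 − 9 − 0) / 2 = 2.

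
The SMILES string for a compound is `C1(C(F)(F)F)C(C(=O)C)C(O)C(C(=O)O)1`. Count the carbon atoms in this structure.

Atom tally by fragment:
  cyclobutane ring core → C:4 H:8
  (− 4 ring H displaced by substituents)
  + CF3 → C:1 F:3
  + COCH3 → C:2 H:3 O:1
  + OH → O:1 H:1
  + COOH → C:1 H:1 O:2
Element totals:
  C: 8
  H: 9
  F: 3
  O: 4

8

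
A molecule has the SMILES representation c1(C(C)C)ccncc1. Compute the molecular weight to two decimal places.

Atom tally by fragment:
  pyridine ring core → C:5 H:5 N:1
  (− 1 ring H displaced by substituents)
  + CH(CH3)2 → C:3 H:7
Element totals:
  C: 8
  H: 11
  N: 1
Molecular formula: C8H11N.
  M = 8(12.011) + 11(1.008) + 14.007
    = 96.088 + 11.088 + 14.007 = 121.183

121.18 g/mol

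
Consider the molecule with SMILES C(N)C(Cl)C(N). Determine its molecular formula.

C3H9ClN2

Atom tally by fragment:
  H2NCH2 → C:1 H:4 N:1
  CH(Cl) → C:1 H:1 Cl:1
  CH2NH2 → C:1 H:4 N:1
Element totals:
  C: 3
  H: 9
  Cl: 1
  N: 2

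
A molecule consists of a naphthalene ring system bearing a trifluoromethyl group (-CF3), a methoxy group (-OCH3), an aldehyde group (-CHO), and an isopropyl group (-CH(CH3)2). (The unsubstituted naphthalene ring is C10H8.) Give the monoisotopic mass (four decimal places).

Atom tally by fragment:
  naphthalene ring system core → C:10 H:8
  (− 4 ring H displaced by substituents)
  + CF3 → C:1 F:3
  + OCH3 → C:1 H:3 O:1
  + CHO → C:1 H:1 O:1
  + CH(CH3)2 → C:3 H:7
Element totals:
  C: 16
  H: 15
  F: 3
  O: 2
Molecular formula: C16H15F3O2.
  M = 16(12.0) + 15(1.007825) + 3(18.998403) + 2(15.994915)
    = 192.000000 + 15.117375 + 56.995209 + 31.989830 = 296.102414

296.1024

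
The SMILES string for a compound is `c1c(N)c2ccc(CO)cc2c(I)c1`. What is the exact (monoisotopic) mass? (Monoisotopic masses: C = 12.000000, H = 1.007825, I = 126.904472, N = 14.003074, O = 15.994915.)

Atom tally by fragment:
  naphthalene ring system core → C:10 H:8
  (− 3 ring H displaced by substituents)
  + NH2 → N:1 H:2
  + CH2OH → C:1 H:3 O:1
  + I → I:1
Element totals:
  C: 11
  H: 10
  I: 1
  N: 1
  O: 1
Molecular formula: C11H10INO.
  M = 11(12.0) + 10(1.007825) + 126.904472 + 14.003074 + 15.994915
    = 132.000000 + 10.078250 + 126.904472 + 14.003074 + 15.994915 = 298.980711

298.9807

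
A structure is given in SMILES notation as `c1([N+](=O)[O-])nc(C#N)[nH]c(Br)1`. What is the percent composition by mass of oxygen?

14.75%

Atom tally by fragment:
  imidazole ring core → C:3 H:4 N:2
  (− 3 ring H displaced by substituents)
  + NO2 → N:1 O:2
  + CN → C:1 N:1
  + Br → Br:1
Element totals:
  C: 4
  H: 1
  Br: 1
  N: 4
  O: 2
Molecular formula: C4HBrN4O2.
Molar mass = 216.982 g/mol.
Mass from O: 2 × 15.999 = 31.998 g/mol.
%O = 31.998 / 216.982 × 100 = 14.75%.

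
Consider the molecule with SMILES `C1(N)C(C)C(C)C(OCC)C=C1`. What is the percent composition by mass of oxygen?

Atom tally by fragment:
  cyclohexene ring core → C:6 H:10
  (− 4 ring H displaced by substituents)
  + NH2 → N:1 H:2
  + CH3 → C:1 H:3
  + CH3 → C:1 H:3
  + OC2H5 → C:2 H:5 O:1
Element totals:
  C: 10
  H: 19
  N: 1
  O: 1
Molecular formula: C10H19NO.
Molar mass = 169.268 g/mol.
Mass from O: 1 × 15.999 = 15.999 g/mol.
%O = 15.999 / 169.268 × 100 = 9.45%.

9.45%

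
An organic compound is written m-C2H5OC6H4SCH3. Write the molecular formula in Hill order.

Atom tally by fragment:
  benzene ring core → C:6 H:6
  (− 2 ring H displaced by substituents)
  + OC2H5 → C:2 H:5 O:1
  + SCH3 → C:1 H:3 S:1
Element totals:
  C: 9
  H: 12
  O: 1
  S: 1

C9H12OS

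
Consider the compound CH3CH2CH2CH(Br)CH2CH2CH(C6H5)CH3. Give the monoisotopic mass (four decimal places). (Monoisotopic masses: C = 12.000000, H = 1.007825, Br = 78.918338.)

Element totals:
  C: 14
  H: 21
  Br: 1
Molecular formula: C14H21Br.
  M = 14(12.0) + 21(1.007825) + 78.918338
    = 168.000000 + 21.164325 + 78.918338 = 268.082663

268.0827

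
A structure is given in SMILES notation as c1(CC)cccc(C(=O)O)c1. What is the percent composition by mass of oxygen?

21.31%

Atom tally by fragment:
  benzene ring core → C:6 H:6
  (− 2 ring H displaced by substituents)
  + C2H5 → C:2 H:5
  + COOH → C:1 H:1 O:2
Element totals:
  C: 9
  H: 10
  O: 2
Molecular formula: C9H10O2.
Molar mass = 150.177 g/mol.
Mass from O: 2 × 15.999 = 31.998 g/mol.
%O = 31.998 / 150.177 × 100 = 21.31%.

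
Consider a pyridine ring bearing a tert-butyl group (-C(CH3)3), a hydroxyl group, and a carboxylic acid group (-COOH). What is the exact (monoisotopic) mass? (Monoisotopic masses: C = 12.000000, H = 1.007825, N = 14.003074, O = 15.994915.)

Atom tally by fragment:
  pyridine ring core → C:5 H:5 N:1
  (− 3 ring H displaced by substituents)
  + C(CH3)3 → C:4 H:9
  + OH → O:1 H:1
  + COOH → C:1 H:1 O:2
Element totals:
  C: 10
  H: 13
  N: 1
  O: 3
Molecular formula: C10H13NO3.
  M = 10(12.0) + 13(1.007825) + 14.003074 + 3(15.994915)
    = 120.000000 + 13.101725 + 14.003074 + 47.984745 = 195.089544

195.0895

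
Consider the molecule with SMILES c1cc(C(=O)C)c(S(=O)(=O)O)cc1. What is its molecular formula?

C8H8O4S

Atom tally by fragment:
  benzene ring core → C:6 H:6
  (− 2 ring H displaced by substituents)
  + COCH3 → C:2 H:3 O:1
  + SO3H → S:1 O:3 H:1
Element totals:
  C: 8
  H: 8
  O: 4
  S: 1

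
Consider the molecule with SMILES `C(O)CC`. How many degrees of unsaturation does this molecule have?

0

Atom tally by fragment:
  HOCH2 → C:1 H:3 O:1
  CH2 → C:1 H:2
  CH3 → C:1 H:3
Element totals:
  C: 3
  H: 8
  O: 1
Molecular formula: C3H8O.
DoU = (2C + 2 + N − H − X) / 2 = (2·3 + 2 + 0 − 8 − 0) / 2 = 0.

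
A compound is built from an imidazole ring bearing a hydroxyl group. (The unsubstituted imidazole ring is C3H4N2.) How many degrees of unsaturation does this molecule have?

Atom tally by fragment:
  imidazole ring core → C:3 H:4 N:2
  (− 1 ring H displaced by substituents)
  + OH → O:1 H:1
Element totals:
  C: 3
  H: 4
  N: 2
  O: 1
Molecular formula: C3H4N2O.
DoU = (2C + 2 + N − H − X) / 2 = (2·3 + 2 + 2 − 4 − 0) / 2 = 3.

3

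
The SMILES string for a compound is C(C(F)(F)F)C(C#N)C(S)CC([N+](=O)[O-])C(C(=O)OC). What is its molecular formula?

Atom tally by fragment:
  F3CCH2 → C:2 H:2 F:3
  CH(CN) → C:2 H:1 N:1
  CH(SH) → C:1 H:2 S:1
  CH2 → C:1 H:2
  CH(NO2) → C:1 H:1 N:1 O:2
  CH2COOCH3 → C:3 H:5 O:2
Element totals:
  C: 10
  H: 13
  F: 3
  N: 2
  O: 4
  S: 1

C10H13F3N2O4S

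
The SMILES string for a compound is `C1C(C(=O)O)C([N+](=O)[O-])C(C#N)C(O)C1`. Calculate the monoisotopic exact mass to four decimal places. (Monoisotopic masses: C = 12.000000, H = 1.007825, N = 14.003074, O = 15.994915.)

214.0590

Atom tally by fragment:
  cyclohexane ring core → C:6 H:12
  (− 4 ring H displaced by substituents)
  + COOH → C:1 H:1 O:2
  + NO2 → N:1 O:2
  + CN → C:1 N:1
  + OH → O:1 H:1
Element totals:
  C: 8
  H: 10
  N: 2
  O: 5
Molecular formula: C8H10N2O5.
  M = 8(12.0) + 10(1.007825) + 2(14.003074) + 5(15.994915)
    = 96.000000 + 10.078250 + 28.006148 + 79.974575 = 214.058973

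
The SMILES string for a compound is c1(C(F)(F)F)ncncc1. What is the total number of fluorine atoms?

Atom tally by fragment:
  pyrimidine ring core → C:4 H:4 N:2
  (− 1 ring H displaced by substituents)
  + CF3 → C:1 F:3
Element totals:
  C: 5
  H: 3
  F: 3
  N: 2

3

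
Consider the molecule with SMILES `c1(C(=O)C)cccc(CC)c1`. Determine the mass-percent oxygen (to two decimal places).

10.80%

Atom tally by fragment:
  benzene ring core → C:6 H:6
  (− 2 ring H displaced by substituents)
  + COCH3 → C:2 H:3 O:1
  + C2H5 → C:2 H:5
Element totals:
  C: 10
  H: 12
  O: 1
Molecular formula: C10H12O.
Molar mass = 148.205 g/mol.
Mass from O: 1 × 15.999 = 15.999 g/mol.
%O = 15.999 / 148.205 × 100 = 10.80%.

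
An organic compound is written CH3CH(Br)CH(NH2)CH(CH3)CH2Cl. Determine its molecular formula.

C6H13BrClN

Atom tally by fragment:
  CH3 → C:1 H:3
  CH(Br) → C:1 H:1 Br:1
  CH(NH2) → C:1 H:3 N:1
  CH(CH3) → C:2 H:4
  CH2Cl → C:1 H:2 Cl:1
Element totals:
  C: 6
  H: 13
  Br: 1
  Cl: 1
  N: 1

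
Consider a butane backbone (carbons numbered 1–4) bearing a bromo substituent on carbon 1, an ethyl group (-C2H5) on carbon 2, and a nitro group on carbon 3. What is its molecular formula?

Atom tally by fragment:
  BrCH2 → C:1 H:2 Br:1
  CH(C2H5) → C:3 H:6
  CH(NO2) → C:1 H:1 N:1 O:2
  CH3 → C:1 H:3
Element totals:
  C: 6
  H: 12
  Br: 1
  N: 1
  O: 2

C6H12BrNO2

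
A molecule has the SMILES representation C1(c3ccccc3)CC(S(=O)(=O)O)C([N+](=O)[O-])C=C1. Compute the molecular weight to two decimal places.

283.30 g/mol

Atom tally by fragment:
  cyclohexene ring core → C:6 H:10
  (− 3 ring H displaced by substituents)
  + C6H5 → C:6 H:5
  + SO3H → S:1 O:3 H:1
  + NO2 → N:1 O:2
Element totals:
  C: 12
  H: 13
  N: 1
  O: 5
  S: 1
Molecular formula: C12H13NO5S.
  M = 12(12.011) + 13(1.008) + 14.007 + 5(15.999) + 32.06
    = 144.132 + 13.104 + 14.007 + 79.995 + 32.060 = 283.298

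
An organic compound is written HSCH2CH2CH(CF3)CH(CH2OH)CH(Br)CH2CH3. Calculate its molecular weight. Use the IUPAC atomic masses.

Atom tally by fragment:
  HSCH2 → C:1 H:3 S:1
  CH2 → C:1 H:2
  CH(CF3) → C:2 H:1 F:3
  CH(CH2OH) → C:2 H:4 O:1
  CH(Br) → C:1 H:1 Br:1
  CH2 → C:1 H:2
  CH3 → C:1 H:3
Element totals:
  C: 9
  H: 16
  Br: 1
  F: 3
  O: 1
  S: 1
Molecular formula: C9H16BrF3OS.
  M = 9(12.011) + 16(1.008) + 79.904 + 3(18.998) + 15.999 + 32.06
    = 108.099 + 16.128 + 79.904 + 56.994 + 15.999 + 32.060 = 309.184

309.18 g/mol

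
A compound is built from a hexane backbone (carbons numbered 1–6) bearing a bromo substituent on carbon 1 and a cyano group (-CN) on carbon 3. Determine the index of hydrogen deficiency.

2

Atom tally by fragment:
  BrCH2 → C:1 H:2 Br:1
  CH2 → C:1 H:2
  CH(CN) → C:2 H:1 N:1
  CH2 → C:1 H:2
  CH2 → C:1 H:2
  CH3 → C:1 H:3
Element totals:
  C: 7
  H: 12
  Br: 1
  N: 1
Molecular formula: C7H12BrN.
DoU = (2C + 2 + N − H − X) / 2 = (2·7 + 2 + 1 − 12 − 1) / 2 = 2.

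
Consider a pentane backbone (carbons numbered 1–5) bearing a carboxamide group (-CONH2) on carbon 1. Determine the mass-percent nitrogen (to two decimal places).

Atom tally by fragment:
  H2NOCCH2 → C:2 H:4 O:1 N:1
  CH2 → C:1 H:2
  CH2 → C:1 H:2
  CH2 → C:1 H:2
  CH3 → C:1 H:3
Element totals:
  C: 6
  H: 13
  N: 1
  O: 1
Molecular formula: C6H13NO.
Molar mass = 115.176 g/mol.
Mass from N: 1 × 14.007 = 14.007 g/mol.
%N = 14.007 / 115.176 × 100 = 12.16%.

12.16%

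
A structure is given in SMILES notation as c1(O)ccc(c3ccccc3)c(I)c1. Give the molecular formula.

C12H9IO

Atom tally by fragment:
  benzene ring core → C:6 H:6
  (− 3 ring H displaced by substituents)
  + OH → O:1 H:1
  + C6H5 → C:6 H:5
  + I → I:1
Element totals:
  C: 12
  H: 9
  I: 1
  O: 1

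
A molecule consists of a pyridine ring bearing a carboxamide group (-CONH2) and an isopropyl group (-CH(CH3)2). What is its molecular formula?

C9H12N2O

Atom tally by fragment:
  pyridine ring core → C:5 H:5 N:1
  (− 2 ring H displaced by substituents)
  + CONH2 → C:1 H:2 O:1 N:1
  + CH(CH3)2 → C:3 H:7
Element totals:
  C: 9
  H: 12
  N: 2
  O: 1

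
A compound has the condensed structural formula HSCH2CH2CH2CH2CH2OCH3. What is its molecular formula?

Atom tally by fragment:
  HSCH2 → C:1 H:3 S:1
  CH2 → C:1 H:2
  CH2 → C:1 H:2
  CH2 → C:1 H:2
  CH2OCH3 → C:2 H:5 O:1
Element totals:
  C: 6
  H: 14
  O: 1
  S: 1

C6H14OS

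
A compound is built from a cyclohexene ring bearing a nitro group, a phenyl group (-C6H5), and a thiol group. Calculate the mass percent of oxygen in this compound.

13.60%

Atom tally by fragment:
  cyclohexene ring core → C:6 H:10
  (− 3 ring H displaced by substituents)
  + NO2 → N:1 O:2
  + C6H5 → C:6 H:5
  + SH → S:1 H:1
Element totals:
  C: 12
  H: 13
  N: 1
  O: 2
  S: 1
Molecular formula: C12H13NO2S.
Molar mass = 235.301 g/mol.
Mass from O: 2 × 15.999 = 31.998 g/mol.
%O = 31.998 / 235.301 × 100 = 13.60%.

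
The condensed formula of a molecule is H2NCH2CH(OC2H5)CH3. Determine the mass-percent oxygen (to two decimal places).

Element totals:
  C: 5
  H: 13
  N: 1
  O: 1
Molecular formula: C5H13NO.
Molar mass = 103.165 g/mol.
Mass from O: 1 × 15.999 = 15.999 g/mol.
%O = 15.999 / 103.165 × 100 = 15.51%.

15.51%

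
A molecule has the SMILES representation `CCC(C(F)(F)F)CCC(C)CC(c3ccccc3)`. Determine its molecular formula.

Atom tally by fragment:
  CH3 → C:1 H:3
  CH2 → C:1 H:2
  CH(CF3) → C:2 H:1 F:3
  CH2 → C:1 H:2
  CH2 → C:1 H:2
  CH(CH3) → C:2 H:4
  CH2 → C:1 H:2
  CH2C6H5 → C:7 H:7
Element totals:
  C: 16
  H: 23
  F: 3

C16H23F3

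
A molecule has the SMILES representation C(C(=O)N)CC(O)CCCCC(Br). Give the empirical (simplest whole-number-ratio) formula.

Atom tally by fragment:
  H2NOCCH2 → C:2 H:4 O:1 N:1
  CH2 → C:1 H:2
  CH(OH) → C:1 H:2 O:1
  CH2 → C:1 H:2
  CH2 → C:1 H:2
  CH2 → C:1 H:2
  CH2 → C:1 H:2
  CH2Br → C:1 H:2 Br:1
Element totals:
  C: 9
  H: 18
  Br: 1
  N: 1
  O: 2
Molecular formula: C9H18BrNO2.
gcd of subscripts (1, 9, 18, 1, 2) = 1, so the empirical formula equals the molecular formula.

C9H18BrNO2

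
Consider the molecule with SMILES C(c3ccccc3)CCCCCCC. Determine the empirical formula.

Atom tally by fragment:
  C6H5CH2 → C:7 H:7
  CH2 → C:1 H:2
  CH2 → C:1 H:2
  CH2 → C:1 H:2
  CH2 → C:1 H:2
  CH2 → C:1 H:2
  CH2 → C:1 H:2
  CH3 → C:1 H:3
Element totals:
  C: 14
  H: 22
Molecular formula: C14H22.
gcd of subscripts = 2; dividing each by 2:
  C: 14/2 = 7
  H: 22/2 = 11

C7H11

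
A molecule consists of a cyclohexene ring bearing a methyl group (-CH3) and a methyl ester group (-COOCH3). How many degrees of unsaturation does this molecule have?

3

Atom tally by fragment:
  cyclohexene ring core → C:6 H:10
  (− 2 ring H displaced by substituents)
  + CH3 → C:1 H:3
  + COOCH3 → C:2 H:3 O:2
Element totals:
  C: 9
  H: 14
  O: 2
Molecular formula: C9H14O2.
DoU = (2C + 2 + N − H − X) / 2 = (2·9 + 2 + 0 − 14 − 0) / 2 = 3.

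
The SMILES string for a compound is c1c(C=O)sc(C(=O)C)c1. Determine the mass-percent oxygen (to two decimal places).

Atom tally by fragment:
  thiophene ring core → C:4 H:4 S:1
  (− 2 ring H displaced by substituents)
  + CHO → C:1 H:1 O:1
  + COCH3 → C:2 H:3 O:1
Element totals:
  C: 7
  H: 6
  O: 2
  S: 1
Molecular formula: C7H6O2S.
Molar mass = 154.183 g/mol.
Mass from O: 2 × 15.999 = 31.998 g/mol.
%O = 31.998 / 154.183 × 100 = 20.75%.

20.75%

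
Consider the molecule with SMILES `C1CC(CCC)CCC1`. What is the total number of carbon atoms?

9

Atom tally by fragment:
  cyclohexane ring core → C:6 H:12
  (− 1 ring H displaced by substituents)
  + CH2CH2CH3 → C:3 H:7
Element totals:
  C: 9
  H: 18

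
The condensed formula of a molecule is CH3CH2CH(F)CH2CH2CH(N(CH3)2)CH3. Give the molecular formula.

C9H20FN

Atom tally by fragment:
  CH3 → C:1 H:3
  CH2 → C:1 H:2
  CH(F) → C:1 H:1 F:1
  CH2 → C:1 H:2
  CH2 → C:1 H:2
  CH(N(CH3)2) → C:3 H:7 N:1
  CH3 → C:1 H:3
Element totals:
  C: 9
  H: 20
  F: 1
  N: 1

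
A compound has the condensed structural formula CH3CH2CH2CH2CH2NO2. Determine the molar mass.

117.15 g/mol

Element totals:
  C: 5
  H: 11
  N: 1
  O: 2
Molecular formula: C5H11NO2.
  M = 5(12.011) + 11(1.008) + 14.007 + 2(15.999)
    = 60.055 + 11.088 + 14.007 + 31.998 = 117.148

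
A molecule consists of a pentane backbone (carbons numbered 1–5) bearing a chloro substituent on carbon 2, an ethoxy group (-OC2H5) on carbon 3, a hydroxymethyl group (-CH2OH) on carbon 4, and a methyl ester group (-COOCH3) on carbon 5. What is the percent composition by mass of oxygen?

26.81%

Atom tally by fragment:
  CH3 → C:1 H:3
  CH(Cl) → C:1 H:1 Cl:1
  CH(OC2H5) → C:3 H:6 O:1
  CH(CH2OH) → C:2 H:4 O:1
  CH2COOCH3 → C:3 H:5 O:2
Element totals:
  C: 10
  H: 19
  Cl: 1
  O: 4
Molecular formula: C10H19ClO4.
Molar mass = 238.708 g/mol.
Mass from O: 4 × 15.999 = 63.996 g/mol.
%O = 63.996 / 238.708 × 100 = 26.81%.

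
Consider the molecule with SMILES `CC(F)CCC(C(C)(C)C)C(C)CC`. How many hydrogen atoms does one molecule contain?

Atom tally by fragment:
  CH3 → C:1 H:3
  CH(F) → C:1 H:1 F:1
  CH2 → C:1 H:2
  CH2 → C:1 H:2
  CH(C(CH3)3) → C:5 H:10
  CH(CH3) → C:2 H:4
  CH2 → C:1 H:2
  CH3 → C:1 H:3
Element totals:
  C: 13
  H: 27
  F: 1

27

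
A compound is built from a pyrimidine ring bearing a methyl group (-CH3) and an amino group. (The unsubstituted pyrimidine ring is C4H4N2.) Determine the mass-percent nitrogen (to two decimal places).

Atom tally by fragment:
  pyrimidine ring core → C:4 H:4 N:2
  (− 2 ring H displaced by substituents)
  + CH3 → C:1 H:3
  + NH2 → N:1 H:2
Element totals:
  C: 5
  H: 7
  N: 3
Molecular formula: C5H7N3.
Molar mass = 109.132 g/mol.
Mass from N: 3 × 14.007 = 42.021 g/mol.
%N = 42.021 / 109.132 × 100 = 38.50%.

38.50%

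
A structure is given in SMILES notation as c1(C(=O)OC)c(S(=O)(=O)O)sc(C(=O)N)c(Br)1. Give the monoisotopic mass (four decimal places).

Atom tally by fragment:
  thiophene ring core → C:4 H:4 S:1
  (− 4 ring H displaced by substituents)
  + COOCH3 → C:2 H:3 O:2
  + SO3H → S:1 O:3 H:1
  + CONH2 → C:1 H:2 O:1 N:1
  + Br → Br:1
Element totals:
  C: 7
  H: 6
  Br: 1
  N: 1
  O: 6
  S: 2
Molecular formula: C7H6BrNO6S2.
  M = 7(12.0) + 6(1.007825) + 78.918338 + 14.003074 + 6(15.994915) + 2(31.972071)
    = 84.000000 + 6.046950 + 78.918338 + 14.003074 + 95.969490 + 63.944142 = 342.881994

342.8820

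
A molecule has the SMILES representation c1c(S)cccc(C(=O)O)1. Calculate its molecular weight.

Atom tally by fragment:
  benzene ring core → C:6 H:6
  (− 2 ring H displaced by substituents)
  + SH → S:1 H:1
  + COOH → C:1 H:1 O:2
Element totals:
  C: 7
  H: 6
  O: 2
  S: 1
Molecular formula: C7H6O2S.
  M = 7(12.011) + 6(1.008) + 2(15.999) + 32.06
    = 84.077 + 6.048 + 31.998 + 32.060 = 154.183

154.18 g/mol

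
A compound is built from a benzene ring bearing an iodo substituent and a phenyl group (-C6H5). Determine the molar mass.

Atom tally by fragment:
  benzene ring core → C:6 H:6
  (− 2 ring H displaced by substituents)
  + I → I:1
  + C6H5 → C:6 H:5
Element totals:
  C: 12
  H: 9
  I: 1
Molecular formula: C12H9I.
  M = 12(12.011) + 9(1.008) + 126.904
    = 144.132 + 9.072 + 126.904 = 280.108

280.11 g/mol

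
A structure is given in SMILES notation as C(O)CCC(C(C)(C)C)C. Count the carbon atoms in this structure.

Atom tally by fragment:
  HOCH2 → C:1 H:3 O:1
  CH2 → C:1 H:2
  CH2 → C:1 H:2
  CH(C(CH3)3) → C:5 H:10
  CH3 → C:1 H:3
Element totals:
  C: 9
  H: 20
  O: 1

9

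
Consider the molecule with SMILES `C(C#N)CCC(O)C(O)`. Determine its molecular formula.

C6H11NO2

Atom tally by fragment:
  NCCH2 → C:2 H:2 N:1
  CH2 → C:1 H:2
  CH2 → C:1 H:2
  CH(OH) → C:1 H:2 O:1
  CH2OH → C:1 H:3 O:1
Element totals:
  C: 6
  H: 11
  N: 1
  O: 2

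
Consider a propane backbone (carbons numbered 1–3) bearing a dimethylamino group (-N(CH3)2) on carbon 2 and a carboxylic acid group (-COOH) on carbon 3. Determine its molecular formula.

Atom tally by fragment:
  CH3 → C:1 H:3
  CH(N(CH3)2) → C:3 H:7 N:1
  CH2COOH → C:2 H:3 O:2
Element totals:
  C: 6
  H: 13
  N: 1
  O: 2

C6H13NO2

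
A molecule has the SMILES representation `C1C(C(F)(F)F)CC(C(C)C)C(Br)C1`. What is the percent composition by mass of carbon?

Atom tally by fragment:
  cyclohexane ring core → C:6 H:12
  (− 3 ring H displaced by substituents)
  + CF3 → C:1 F:3
  + CH(CH3)2 → C:3 H:7
  + Br → Br:1
Element totals:
  C: 10
  H: 16
  Br: 1
  F: 3
Molecular formula: C10H16BrF3.
Molar mass = 273.136 g/mol.
Mass from C: 10 × 12.011 = 120.110 g/mol.
%C = 120.110 / 273.136 × 100 = 43.97%.

43.97%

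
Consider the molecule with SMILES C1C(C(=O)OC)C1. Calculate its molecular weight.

100.12 g/mol

Atom tally by fragment:
  cyclopropane ring core → C:3 H:6
  (− 1 ring H displaced by substituents)
  + COOCH3 → C:2 H:3 O:2
Element totals:
  C: 5
  H: 8
  O: 2
Molecular formula: C5H8O2.
  M = 5(12.011) + 8(1.008) + 2(15.999)
    = 60.055 + 8.064 + 31.998 = 100.117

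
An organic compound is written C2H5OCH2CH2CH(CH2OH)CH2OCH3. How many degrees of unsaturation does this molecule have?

0

Element totals:
  C: 8
  H: 18
  O: 3
Molecular formula: C8H18O3.
DoU = (2C + 2 + N − H − X) / 2 = (2·8 + 2 + 0 − 18 − 0) / 2 = 0.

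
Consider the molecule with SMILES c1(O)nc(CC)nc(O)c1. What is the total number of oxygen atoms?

2

Atom tally by fragment:
  pyrimidine ring core → C:4 H:4 N:2
  (− 3 ring H displaced by substituents)
  + OH → O:1 H:1
  + C2H5 → C:2 H:5
  + OH → O:1 H:1
Element totals:
  C: 6
  H: 8
  N: 2
  O: 2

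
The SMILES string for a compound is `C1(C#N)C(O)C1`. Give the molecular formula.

C4H5NO

Atom tally by fragment:
  cyclopropane ring core → C:3 H:6
  (− 2 ring H displaced by substituents)
  + CN → C:1 N:1
  + OH → O:1 H:1
Element totals:
  C: 4
  H: 5
  N: 1
  O: 1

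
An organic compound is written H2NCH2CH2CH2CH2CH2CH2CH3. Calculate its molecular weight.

Element totals:
  C: 7
  H: 17
  N: 1
Molecular formula: C7H17N.
  M = 7(12.011) + 17(1.008) + 14.007
    = 84.077 + 17.136 + 14.007 = 115.220

115.22 g/mol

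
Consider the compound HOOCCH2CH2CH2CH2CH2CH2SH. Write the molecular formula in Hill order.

C7H14O2S

Atom tally by fragment:
  HOOCCH2 → C:2 H:3 O:2
  CH2 → C:1 H:2
  CH2 → C:1 H:2
  CH2 → C:1 H:2
  CH2 → C:1 H:2
  CH2SH → C:1 H:3 S:1
Element totals:
  C: 7
  H: 14
  O: 2
  S: 1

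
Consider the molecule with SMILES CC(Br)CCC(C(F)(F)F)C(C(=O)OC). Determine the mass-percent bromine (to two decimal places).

Atom tally by fragment:
  CH3 → C:1 H:3
  CH(Br) → C:1 H:1 Br:1
  CH2 → C:1 H:2
  CH2 → C:1 H:2
  CH(CF3) → C:2 H:1 F:3
  CH2COOCH3 → C:3 H:5 O:2
Element totals:
  C: 9
  H: 14
  Br: 1
  F: 3
  O: 2
Molecular formula: C9H14BrF3O2.
Molar mass = 291.107 g/mol.
Mass from Br: 1 × 79.904 = 79.904 g/mol.
%Br = 79.904 / 291.107 × 100 = 27.45%.

27.45%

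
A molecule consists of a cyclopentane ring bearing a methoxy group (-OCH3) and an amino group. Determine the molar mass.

115.18 g/mol

Atom tally by fragment:
  cyclopentane ring core → C:5 H:10
  (− 2 ring H displaced by substituents)
  + OCH3 → C:1 H:3 O:1
  + NH2 → N:1 H:2
Element totals:
  C: 6
  H: 13
  N: 1
  O: 1
Molecular formula: C6H13NO.
  M = 6(12.011) + 13(1.008) + 14.007 + 15.999
    = 72.066 + 13.104 + 14.007 + 15.999 = 115.176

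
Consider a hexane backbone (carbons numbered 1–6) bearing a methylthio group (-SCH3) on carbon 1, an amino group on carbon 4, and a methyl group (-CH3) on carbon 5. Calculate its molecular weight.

Atom tally by fragment:
  CH3SCH2 → C:2 H:5 S:1
  CH2 → C:1 H:2
  CH2 → C:1 H:2
  CH(NH2) → C:1 H:3 N:1
  CH(CH3) → C:2 H:4
  CH3 → C:1 H:3
Element totals:
  C: 8
  H: 19
  N: 1
  S: 1
Molecular formula: C8H19NS.
  M = 8(12.011) + 19(1.008) + 14.007 + 32.06
    = 96.088 + 19.152 + 14.007 + 32.060 = 161.307

161.31 g/mol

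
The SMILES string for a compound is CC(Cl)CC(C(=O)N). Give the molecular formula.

C5H10ClNO

Atom tally by fragment:
  CH3 → C:1 H:3
  CH(Cl) → C:1 H:1 Cl:1
  CH2 → C:1 H:2
  CH2CONH2 → C:2 H:4 O:1 N:1
Element totals:
  C: 5
  H: 10
  Cl: 1
  N: 1
  O: 1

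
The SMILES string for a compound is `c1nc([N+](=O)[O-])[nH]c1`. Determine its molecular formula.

Atom tally by fragment:
  imidazole ring core → C:3 H:4 N:2
  (− 1 ring H displaced by substituents)
  + NO2 → N:1 O:2
Element totals:
  C: 3
  H: 3
  N: 3
  O: 2

C3H3N3O2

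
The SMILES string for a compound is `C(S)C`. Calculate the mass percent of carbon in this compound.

38.66%

Atom tally by fragment:
  HSCH2 → C:1 H:3 S:1
  CH3 → C:1 H:3
Element totals:
  C: 2
  H: 6
  S: 1
Molecular formula: C2H6S.
Molar mass = 62.130 g/mol.
Mass from C: 2 × 12.011 = 24.022 g/mol.
%C = 24.022 / 62.130 × 100 = 38.66%.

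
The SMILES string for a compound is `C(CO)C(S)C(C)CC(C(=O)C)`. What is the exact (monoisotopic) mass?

190.1028

Atom tally by fragment:
  HOCH2CH2 → C:2 H:5 O:1
  CH(SH) → C:1 H:2 S:1
  CH(CH3) → C:2 H:4
  CH2 → C:1 H:2
  CH2COCH3 → C:3 H:5 O:1
Element totals:
  C: 9
  H: 18
  O: 2
  S: 1
Molecular formula: C9H18O2S.
  M = 9(12.0) + 18(1.007825) + 2(15.994915) + 31.972071
    = 108.000000 + 18.140850 + 31.989830 + 31.972071 = 190.102751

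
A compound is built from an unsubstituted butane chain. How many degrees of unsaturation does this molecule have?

0

Atom tally by fragment:
  CH3 → C:1 H:3
  CH2 → C:1 H:2
  CH2 → C:1 H:2
  CH3 → C:1 H:3
Element totals:
  C: 4
  H: 10
Molecular formula: C4H10.
DoU = (2C + 2 + N − H − X) / 2 = (2·4 + 2 + 0 − 10 − 0) / 2 = 0.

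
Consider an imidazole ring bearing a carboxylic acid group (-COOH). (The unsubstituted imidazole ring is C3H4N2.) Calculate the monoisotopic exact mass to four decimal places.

Atom tally by fragment:
  imidazole ring core → C:3 H:4 N:2
  (− 1 ring H displaced by substituents)
  + COOH → C:1 H:1 O:2
Element totals:
  C: 4
  H: 4
  N: 2
  O: 2
Molecular formula: C4H4N2O2.
  M = 4(12.0) + 4(1.007825) + 2(14.003074) + 2(15.994915)
    = 48.000000 + 4.031300 + 28.006148 + 31.989830 = 112.027278

112.0273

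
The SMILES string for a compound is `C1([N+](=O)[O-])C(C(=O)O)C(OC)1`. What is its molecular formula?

Atom tally by fragment:
  cyclopropane ring core → C:3 H:6
  (− 3 ring H displaced by substituents)
  + NO2 → N:1 O:2
  + COOH → C:1 H:1 O:2
  + OCH3 → C:1 H:3 O:1
Element totals:
  C: 5
  H: 7
  N: 1
  O: 5

C5H7NO5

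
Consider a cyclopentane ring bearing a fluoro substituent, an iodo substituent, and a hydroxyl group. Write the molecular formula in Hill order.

Atom tally by fragment:
  cyclopentane ring core → C:5 H:10
  (− 3 ring H displaced by substituents)
  + F → F:1
  + I → I:1
  + OH → O:1 H:1
Element totals:
  C: 5
  H: 8
  F: 1
  I: 1
  O: 1

C5H8FIO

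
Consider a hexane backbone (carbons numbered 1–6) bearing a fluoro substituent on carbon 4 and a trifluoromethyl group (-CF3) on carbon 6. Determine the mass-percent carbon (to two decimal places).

Atom tally by fragment:
  CH3 → C:1 H:3
  CH2 → C:1 H:2
  CH2 → C:1 H:2
  CH(F) → C:1 H:1 F:1
  CH2 → C:1 H:2
  CH2CF3 → C:2 H:2 F:3
Element totals:
  C: 7
  H: 12
  F: 4
Molecular formula: C7H12F4.
Molar mass = 172.165 g/mol.
Mass from C: 7 × 12.011 = 84.077 g/mol.
%C = 84.077 / 172.165 × 100 = 48.84%.

48.84%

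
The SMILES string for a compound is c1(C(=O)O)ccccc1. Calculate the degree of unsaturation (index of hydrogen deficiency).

Atom tally by fragment:
  benzene ring core → C:6 H:6
  (− 1 ring H displaced by substituents)
  + COOH → C:1 H:1 O:2
Element totals:
  C: 7
  H: 6
  O: 2
Molecular formula: C7H6O2.
DoU = (2C + 2 + N − H − X) / 2 = (2·7 + 2 + 0 − 6 − 0) / 2 = 5.

5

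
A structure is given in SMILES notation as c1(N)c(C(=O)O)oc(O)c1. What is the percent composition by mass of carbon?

41.97%

Atom tally by fragment:
  furan ring core → C:4 H:4 O:1
  (− 3 ring H displaced by substituents)
  + NH2 → N:1 H:2
  + COOH → C:1 H:1 O:2
  + OH → O:1 H:1
Element totals:
  C: 5
  H: 5
  N: 1
  O: 4
Molecular formula: C5H5NO4.
Molar mass = 143.098 g/mol.
Mass from C: 5 × 12.011 = 60.055 g/mol.
%C = 60.055 / 143.098 × 100 = 41.97%.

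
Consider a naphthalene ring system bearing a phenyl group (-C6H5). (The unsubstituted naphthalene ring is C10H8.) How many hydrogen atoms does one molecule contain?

Atom tally by fragment:
  naphthalene ring system core → C:10 H:8
  (− 1 ring H displaced by substituents)
  + C6H5 → C:6 H:5
Element totals:
  C: 16
  H: 12

12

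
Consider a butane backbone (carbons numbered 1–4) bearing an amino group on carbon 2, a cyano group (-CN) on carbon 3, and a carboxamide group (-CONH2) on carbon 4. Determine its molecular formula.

Atom tally by fragment:
  CH3 → C:1 H:3
  CH(NH2) → C:1 H:3 N:1
  CH(CN) → C:2 H:1 N:1
  CH2CONH2 → C:2 H:4 O:1 N:1
Element totals:
  C: 6
  H: 11
  N: 3
  O: 1

C6H11N3O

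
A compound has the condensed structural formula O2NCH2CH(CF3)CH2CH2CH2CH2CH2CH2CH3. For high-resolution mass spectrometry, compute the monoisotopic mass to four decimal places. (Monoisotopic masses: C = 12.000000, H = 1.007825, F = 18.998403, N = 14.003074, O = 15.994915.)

Atom tally by fragment:
  O2NCH2 → C:1 H:2 N:1 O:2
  CH(CF3) → C:2 H:1 F:3
  CH2 → C:1 H:2
  CH2 → C:1 H:2
  CH2 → C:1 H:2
  CH2 → C:1 H:2
  CH2 → C:1 H:2
  CH2 → C:1 H:2
  CH3 → C:1 H:3
Element totals:
  C: 10
  H: 18
  F: 3
  N: 1
  O: 2
Molecular formula: C10H18F3NO2.
  M = 10(12.0) + 18(1.007825) + 3(18.998403) + 14.003074 + 2(15.994915)
    = 120.000000 + 18.140850 + 56.995209 + 14.003074 + 31.989830 = 241.128963

241.1290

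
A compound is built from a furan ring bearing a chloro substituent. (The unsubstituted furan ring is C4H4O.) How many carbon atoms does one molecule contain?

4

Atom tally by fragment:
  furan ring core → C:4 H:4 O:1
  (− 1 ring H displaced by substituents)
  + Cl → Cl:1
Element totals:
  C: 4
  H: 3
  Cl: 1
  O: 1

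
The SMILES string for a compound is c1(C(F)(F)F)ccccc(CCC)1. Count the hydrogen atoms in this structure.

11

Atom tally by fragment:
  benzene ring core → C:6 H:6
  (− 2 ring H displaced by substituents)
  + CF3 → C:1 F:3
  + CH2CH2CH3 → C:3 H:7
Element totals:
  C: 10
  H: 11
  F: 3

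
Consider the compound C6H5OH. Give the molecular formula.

C6H6O

Atom tally by fragment:
  benzene ring core → C:6 H:6
  (− 1 ring H displaced by substituents)
  + OH → O:1 H:1
Element totals:
  C: 6
  H: 6
  O: 1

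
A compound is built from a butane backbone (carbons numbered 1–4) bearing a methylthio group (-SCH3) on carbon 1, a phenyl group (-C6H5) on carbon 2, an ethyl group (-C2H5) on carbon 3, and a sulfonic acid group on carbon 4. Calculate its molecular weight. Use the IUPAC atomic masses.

Atom tally by fragment:
  CH3SCH2 → C:2 H:5 S:1
  CH(C6H5) → C:7 H:6
  CH(C2H5) → C:3 H:6
  CH2SO3H → C:1 H:3 S:1 O:3
Element totals:
  C: 13
  H: 20
  O: 3
  S: 2
Molecular formula: C13H20O3S2.
  M = 13(12.011) + 20(1.008) + 3(15.999) + 2(32.06)
    = 156.143 + 20.160 + 47.997 + 64.120 = 288.420

288.42 g/mol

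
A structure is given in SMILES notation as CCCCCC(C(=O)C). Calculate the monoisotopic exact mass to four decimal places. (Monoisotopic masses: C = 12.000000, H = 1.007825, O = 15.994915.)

128.1201

Atom tally by fragment:
  CH3 → C:1 H:3
  CH2 → C:1 H:2
  CH2 → C:1 H:2
  CH2 → C:1 H:2
  CH2 → C:1 H:2
  CH2COCH3 → C:3 H:5 O:1
Element totals:
  C: 8
  H: 16
  O: 1
Molecular formula: C8H16O.
  M = 8(12.0) + 16(1.007825) + 15.994915
    = 96.000000 + 16.125200 + 15.994915 = 128.120115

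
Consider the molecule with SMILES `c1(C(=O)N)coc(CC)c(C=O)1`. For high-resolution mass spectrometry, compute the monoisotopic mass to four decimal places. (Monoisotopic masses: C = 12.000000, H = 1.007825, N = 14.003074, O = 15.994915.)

Atom tally by fragment:
  furan ring core → C:4 H:4 O:1
  (− 3 ring H displaced by substituents)
  + CONH2 → C:1 H:2 O:1 N:1
  + C2H5 → C:2 H:5
  + CHO → C:1 H:1 O:1
Element totals:
  C: 8
  H: 9
  N: 1
  O: 3
Molecular formula: C8H9NO3.
  M = 8(12.0) + 9(1.007825) + 14.003074 + 3(15.994915)
    = 96.000000 + 9.070425 + 14.003074 + 47.984745 = 167.058244

167.0582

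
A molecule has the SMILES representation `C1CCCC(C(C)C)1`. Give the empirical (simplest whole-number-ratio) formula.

Atom tally by fragment:
  cyclopentane ring core → C:5 H:10
  (− 1 ring H displaced by substituents)
  + CH(CH3)2 → C:3 H:7
Element totals:
  C: 8
  H: 16
Molecular formula: C8H16.
gcd of subscripts = 8; dividing each by 8:
  C: 8/8 = 1
  H: 16/8 = 2

CH2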